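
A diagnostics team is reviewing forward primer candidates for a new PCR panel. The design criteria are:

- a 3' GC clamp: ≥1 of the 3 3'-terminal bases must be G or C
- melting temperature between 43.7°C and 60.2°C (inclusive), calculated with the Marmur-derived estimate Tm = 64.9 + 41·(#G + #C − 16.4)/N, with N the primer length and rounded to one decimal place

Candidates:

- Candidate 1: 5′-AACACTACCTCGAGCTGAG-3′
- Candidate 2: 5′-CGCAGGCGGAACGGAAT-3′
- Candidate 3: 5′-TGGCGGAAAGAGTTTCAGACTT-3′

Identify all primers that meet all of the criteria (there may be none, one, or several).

Candidate 1 and Candidate 3.

Candidate 1 (19 nt, A=6 T=3 G=4 C=6): 3' end GAG has 2 G/C ✓; Tm = 64.9 + 41·(10 − 16.4)/19 = 51.1°C ✓ — passes.
Candidate 2 (17 nt, A=5 T=1 G=7 C=4): 3' end AAT has 0 G/C, need ≥1 ✗; Tm = 64.9 + 41·(11 − 16.4)/17 = 51.9°C ✓ — fails.
Candidate 3 (22 nt, A=6 T=6 G=7 C=3): 3' end CTT has 1 G/C ✓; Tm = 64.9 + 41·(10 − 16.4)/22 = 53.0°C ✓ — passes.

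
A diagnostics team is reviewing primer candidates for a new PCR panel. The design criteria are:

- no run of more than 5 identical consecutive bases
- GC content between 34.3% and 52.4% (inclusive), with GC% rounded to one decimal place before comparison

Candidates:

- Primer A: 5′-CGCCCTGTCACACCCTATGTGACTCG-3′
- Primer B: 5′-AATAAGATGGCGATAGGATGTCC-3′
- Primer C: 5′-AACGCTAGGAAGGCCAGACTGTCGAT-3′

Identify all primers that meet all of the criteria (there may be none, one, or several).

Primer B only.

Primer A (26 nt, A=4 T=6 G=5 C=11): longest run = 3 ✓; GC 16/26 = 61.5%, outside 34.3–52.4% ✗ — fails.
Primer B (23 nt, A=8 T=5 G=7 C=3): longest run = 2 ✓; GC 10/23 = 43.5% ✓ — passes.
Primer C (26 nt, A=8 T=4 G=8 C=6): longest run = 2 ✓; GC 14/26 = 53.8%, outside 34.3–52.4% ✗ — fails.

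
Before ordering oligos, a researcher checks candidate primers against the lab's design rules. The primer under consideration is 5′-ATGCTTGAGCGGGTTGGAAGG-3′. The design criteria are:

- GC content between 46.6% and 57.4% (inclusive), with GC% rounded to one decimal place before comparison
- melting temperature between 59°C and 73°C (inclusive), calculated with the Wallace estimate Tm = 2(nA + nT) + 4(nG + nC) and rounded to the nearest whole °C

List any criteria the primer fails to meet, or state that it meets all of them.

Base counts: A=4, T=5, G=10, C=2 (length 21).
GC content: GC 12/21 = 57.1% ✓
Tm: Tm = 2·9 + 4·12 = 66°C ✓

Meets all criteria.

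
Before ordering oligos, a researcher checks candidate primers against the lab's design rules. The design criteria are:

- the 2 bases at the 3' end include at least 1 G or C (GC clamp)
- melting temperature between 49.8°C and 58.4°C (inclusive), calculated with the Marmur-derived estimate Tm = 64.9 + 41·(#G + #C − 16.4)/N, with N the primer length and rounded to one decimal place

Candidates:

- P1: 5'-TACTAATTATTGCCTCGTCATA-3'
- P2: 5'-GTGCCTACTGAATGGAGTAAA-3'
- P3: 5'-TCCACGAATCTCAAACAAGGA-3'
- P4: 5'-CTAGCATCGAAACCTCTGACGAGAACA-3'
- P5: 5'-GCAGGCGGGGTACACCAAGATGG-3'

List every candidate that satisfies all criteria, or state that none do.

P3 only.

P1 (22 nt, A=6 T=9 G=2 C=5): 3' end TA has 0 G/C, need ≥1 ✗; Tm = 64.9 + 41·(7 − 16.4)/22 = 47.4°C, outside 49.8–58.4°C ✗ — fails.
P2 (21 nt, A=7 T=5 G=6 C=3): 3' end AA has 0 G/C, need ≥1 ✗; Tm = 64.9 + 41·(9 − 16.4)/21 = 50.5°C ✓ — fails.
P3 (21 nt, A=9 T=3 G=3 C=6): 3' end GA has 1 G/C ✓; Tm = 64.9 + 41·(9 − 16.4)/21 = 50.5°C ✓ — passes.
P4 (27 nt, A=10 T=4 G=5 C=8): 3' end CA has 1 G/C ✓; Tm = 64.9 + 41·(13 − 16.4)/27 = 59.7°C, outside 49.8–58.4°C ✗ — fails.
P5 (23 nt, A=6 T=2 G=10 C=5): 3' end GG has 2 G/C ✓; Tm = 64.9 + 41·(15 − 16.4)/23 = 62.4°C, outside 49.8–58.4°C ✗ — fails.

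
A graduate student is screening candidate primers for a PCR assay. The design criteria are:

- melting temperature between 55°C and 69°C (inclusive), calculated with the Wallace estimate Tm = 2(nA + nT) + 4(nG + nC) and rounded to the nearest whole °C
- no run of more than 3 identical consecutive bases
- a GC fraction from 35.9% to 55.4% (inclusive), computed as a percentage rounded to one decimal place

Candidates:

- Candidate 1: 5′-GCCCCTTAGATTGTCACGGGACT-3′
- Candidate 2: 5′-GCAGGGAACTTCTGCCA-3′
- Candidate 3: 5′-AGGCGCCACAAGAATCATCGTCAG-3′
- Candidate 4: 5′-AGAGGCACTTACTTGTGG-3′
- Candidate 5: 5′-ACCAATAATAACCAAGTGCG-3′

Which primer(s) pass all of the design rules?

Candidate 5 only.

Candidate 1 (23 nt, A=4 T=6 G=6 C=7): Tm = 2·10 + 4·13 = 72°C, outside 55–69°C ✗; longest run = 4, exceeds 3 ✗; GC 13/23 = 56.5%, outside 35.9–55.4% ✗ — fails.
Candidate 2 (17 nt, A=4 T=3 G=5 C=5): Tm = 2·7 + 4·10 = 54°C, outside 55–69°C ✗; longest run = 3 ✓; GC 10/17 = 58.8%, outside 35.9–55.4% ✗ — fails.
Candidate 3 (24 nt, A=8 T=3 G=6 C=7): Tm = 2·11 + 4·13 = 74°C, outside 55–69°C ✗; longest run = 2 ✓; GC 13/24 = 54.2% ✓ — fails.
Candidate 4 (18 nt, A=4 T=5 G=6 C=3): Tm = 2·9 + 4·9 = 54°C, outside 55–69°C ✗; longest run = 2 ✓; GC 9/18 = 50.0% ✓ — fails.
Candidate 5 (20 nt, A=9 T=3 G=3 C=5): Tm = 2·12 + 4·8 = 56°C ✓; longest run = 2 ✓; GC 8/20 = 40.0% ✓ — passes.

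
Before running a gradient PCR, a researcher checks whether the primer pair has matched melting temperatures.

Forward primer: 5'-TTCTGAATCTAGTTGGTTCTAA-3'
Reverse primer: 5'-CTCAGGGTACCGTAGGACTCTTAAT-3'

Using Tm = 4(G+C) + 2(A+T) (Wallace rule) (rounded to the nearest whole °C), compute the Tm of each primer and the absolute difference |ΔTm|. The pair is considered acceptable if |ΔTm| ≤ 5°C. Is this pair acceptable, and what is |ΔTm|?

Forward: A=5 T=10 G=4 C=3 → Tm = 2·15 + 4·7 = 58°C.
Reverse: A=6 T=7 G=6 C=6 → Tm = 2·13 + 4·12 = 74°C.
|ΔTm| = |58 − 74| = 16°C, > 5°C.

|ΔTm| = 16°C; the pair is not acceptable.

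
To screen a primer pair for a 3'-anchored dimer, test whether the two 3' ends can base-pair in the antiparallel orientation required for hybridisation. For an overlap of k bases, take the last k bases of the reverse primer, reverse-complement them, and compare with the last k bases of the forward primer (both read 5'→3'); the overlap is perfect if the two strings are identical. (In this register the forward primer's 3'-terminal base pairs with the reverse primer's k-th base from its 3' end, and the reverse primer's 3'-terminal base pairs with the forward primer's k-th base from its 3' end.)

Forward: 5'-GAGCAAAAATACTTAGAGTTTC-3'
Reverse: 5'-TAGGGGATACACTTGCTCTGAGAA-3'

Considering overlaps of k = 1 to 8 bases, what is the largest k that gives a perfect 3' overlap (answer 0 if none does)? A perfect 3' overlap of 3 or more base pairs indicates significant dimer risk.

Last 8 bases (5'→3') — forward …AGAGTTTC, reverse …TCTGAGAA.
Reverse complement of the reverse primer's last 8 bases: TTCTCAGA; its first k bases are the reverse complement of the reverse primer's last k bases, so a perfect k-base overlap needs the forward primer's last k bases to equal them.
Comparing (forward last k vs required): k=1: C vs T ✗; k=2: TC vs TT ✗; k=3: TTC vs TTC ✓; k=4: TTTC vs TTCT ✗; k=5: GTTTC vs TTCTC ✗; k=6: AGTTTC vs TTCTCA ✗; k=7: GAGTTTC vs TTCTCAG ✗; k=8: AGAGTTTC vs TTCTCAGA ✗.
Only k = 3 is perfect, so the longest perfect 3' overlap is 3.

Longest perfect overlap: 3 complementary base pairs; significant dimer risk (threshold 3).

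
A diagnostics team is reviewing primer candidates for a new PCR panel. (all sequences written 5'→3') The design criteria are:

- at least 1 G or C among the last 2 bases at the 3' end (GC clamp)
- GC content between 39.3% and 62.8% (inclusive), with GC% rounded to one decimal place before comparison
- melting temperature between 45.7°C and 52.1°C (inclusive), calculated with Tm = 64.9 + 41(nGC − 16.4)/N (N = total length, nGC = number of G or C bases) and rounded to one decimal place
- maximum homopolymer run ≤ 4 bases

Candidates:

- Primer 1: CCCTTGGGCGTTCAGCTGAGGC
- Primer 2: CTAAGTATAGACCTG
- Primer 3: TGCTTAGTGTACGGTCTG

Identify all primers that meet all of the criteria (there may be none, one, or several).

Primer 3 only.

Primer 1 (22 nt, A=2 T=5 G=8 C=7): 3' end GC has 2 G/C ✓; GC 15/22 = 68.2%, outside 39.3–62.8% ✗; Tm = 64.9 + 41·(15 − 16.4)/22 = 62.3°C, outside 45.7–52.1°C ✗; longest run = 3 ✓ — fails.
Primer 2 (15 nt, A=5 T=4 G=3 C=3): 3' end TG has 1 G/C ✓; GC 6/15 = 40.0% ✓; Tm = 64.9 + 41·(6 − 16.4)/15 = 36.5°C, outside 45.7–52.1°C ✗; longest run = 2 ✓ — fails.
Primer 3 (18 nt, A=2 T=7 G=6 C=3): 3' end TG has 1 G/C ✓; GC 9/18 = 50.0% ✓; Tm = 64.9 + 41·(9 − 16.4)/18 = 48.0°C ✓; longest run = 2 ✓ — passes.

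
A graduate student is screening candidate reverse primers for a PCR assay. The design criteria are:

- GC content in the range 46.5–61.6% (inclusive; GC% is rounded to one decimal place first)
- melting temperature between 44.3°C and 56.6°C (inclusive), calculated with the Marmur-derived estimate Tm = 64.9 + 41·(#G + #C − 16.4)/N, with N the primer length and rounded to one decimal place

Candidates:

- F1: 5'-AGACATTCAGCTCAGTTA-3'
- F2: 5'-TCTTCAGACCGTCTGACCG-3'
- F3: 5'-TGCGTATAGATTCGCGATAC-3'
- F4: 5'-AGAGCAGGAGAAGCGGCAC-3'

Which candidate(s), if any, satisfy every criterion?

F1 (18 nt, A=6 T=5 G=3 C=4): GC 7/18 = 38.9%, outside 46.5–61.6% ✗; Tm = 64.9 + 41·(7 − 16.4)/18 = 43.5°C, outside 44.3–56.6°C ✗ — fails.
F2 (19 nt, A=3 T=5 G=4 C=7): GC 11/19 = 57.9% ✓; Tm = 64.9 + 41·(11 − 16.4)/19 = 53.2°C ✓ — passes.
F3 (20 nt, A=5 T=6 G=5 C=4): GC 9/20 = 45.0%, outside 46.5–61.6% ✗; Tm = 64.9 + 41·(9 − 16.4)/20 = 49.7°C ✓ — fails.
F4 (19 nt, A=7 T=0 G=8 C=4): GC 12/19 = 63.2%, outside 46.5–61.6% ✗; Tm = 64.9 + 41·(12 − 16.4)/19 = 55.4°C ✓ — fails.

F2 only.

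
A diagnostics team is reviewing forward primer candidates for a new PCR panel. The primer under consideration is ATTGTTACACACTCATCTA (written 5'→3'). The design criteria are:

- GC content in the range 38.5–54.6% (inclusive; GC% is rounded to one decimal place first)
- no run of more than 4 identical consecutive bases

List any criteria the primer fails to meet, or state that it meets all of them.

Fails: GC content.

Base counts: A=6, T=7, G=1, C=5 (length 19).
GC content: GC 6/19 = 31.6%, outside 38.5–54.6% ✗
homopolymer run: longest run = 2 ✓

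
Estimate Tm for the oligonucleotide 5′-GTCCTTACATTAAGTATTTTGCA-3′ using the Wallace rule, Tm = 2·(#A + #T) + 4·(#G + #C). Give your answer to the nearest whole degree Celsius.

60°C

Base counts: A=6, T=10, G=3, C=4 (length 23).
Tm = 2·(6+10) + 4·(3+4) = 2·16 + 4·7 = 32 + 28 = 60°C.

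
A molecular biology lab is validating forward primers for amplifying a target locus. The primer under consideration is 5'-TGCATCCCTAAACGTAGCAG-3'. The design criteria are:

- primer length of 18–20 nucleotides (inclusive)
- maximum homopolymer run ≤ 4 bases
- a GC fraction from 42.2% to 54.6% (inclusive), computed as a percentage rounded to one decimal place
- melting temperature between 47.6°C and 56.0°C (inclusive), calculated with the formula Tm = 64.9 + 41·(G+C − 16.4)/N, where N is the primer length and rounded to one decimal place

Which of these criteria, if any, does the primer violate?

Base counts: A=6, T=4, G=4, C=6 (length 20).
length: length 20 ✓
homopolymer run: longest run = 3 ✓
GC content: GC 10/20 = 50.0% ✓
Tm: Tm = 64.9 + 41·(10 − 16.4)/20 = 51.8°C ✓

Meets all criteria.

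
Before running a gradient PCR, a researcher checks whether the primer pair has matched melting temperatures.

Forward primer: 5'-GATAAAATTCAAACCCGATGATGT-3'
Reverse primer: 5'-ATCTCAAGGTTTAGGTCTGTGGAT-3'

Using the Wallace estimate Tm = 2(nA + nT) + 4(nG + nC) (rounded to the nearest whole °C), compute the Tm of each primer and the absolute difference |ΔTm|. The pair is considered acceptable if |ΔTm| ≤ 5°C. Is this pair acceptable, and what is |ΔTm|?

Forward: A=10 T=6 G=4 C=4 → Tm = 2·16 + 4·8 = 64°C.
Reverse: A=5 T=9 G=7 C=3 → Tm = 2·14 + 4·10 = 68°C.
|ΔTm| = |64 − 68| = 4°C, ≤ 5°C.

|ΔTm| = 4°C; the pair is acceptable.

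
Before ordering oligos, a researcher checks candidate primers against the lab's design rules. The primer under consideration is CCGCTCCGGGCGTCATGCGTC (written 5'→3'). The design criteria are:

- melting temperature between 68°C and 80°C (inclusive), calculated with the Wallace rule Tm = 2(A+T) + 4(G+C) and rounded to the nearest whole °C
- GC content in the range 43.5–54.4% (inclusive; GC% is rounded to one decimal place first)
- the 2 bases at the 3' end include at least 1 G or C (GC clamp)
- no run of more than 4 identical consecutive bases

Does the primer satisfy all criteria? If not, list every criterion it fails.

Fails: GC content.

Base counts: A=1, T=4, G=7, C=9 (length 21).
Tm: Tm = 2·5 + 4·16 = 74°C ✓
GC content: GC 16/21 = 76.2%, outside 43.5–54.4% ✗
GC clamp: 3' end TC has 1 G/C ✓
homopolymer run: longest run = 3 ✓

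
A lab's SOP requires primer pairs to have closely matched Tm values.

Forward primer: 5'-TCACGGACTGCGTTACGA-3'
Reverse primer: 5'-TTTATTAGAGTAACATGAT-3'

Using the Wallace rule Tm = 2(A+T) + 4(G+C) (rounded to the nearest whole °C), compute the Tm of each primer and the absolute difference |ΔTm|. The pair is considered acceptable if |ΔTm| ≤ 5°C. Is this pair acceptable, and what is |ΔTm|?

|ΔTm| = 10°C; the pair is not acceptable.

Forward: A=4 T=4 G=5 C=5 → Tm = 2·8 + 4·10 = 56°C.
Reverse: A=7 T=8 G=3 C=1 → Tm = 2·15 + 4·4 = 46°C.
|ΔTm| = |56 − 46| = 10°C, > 5°C.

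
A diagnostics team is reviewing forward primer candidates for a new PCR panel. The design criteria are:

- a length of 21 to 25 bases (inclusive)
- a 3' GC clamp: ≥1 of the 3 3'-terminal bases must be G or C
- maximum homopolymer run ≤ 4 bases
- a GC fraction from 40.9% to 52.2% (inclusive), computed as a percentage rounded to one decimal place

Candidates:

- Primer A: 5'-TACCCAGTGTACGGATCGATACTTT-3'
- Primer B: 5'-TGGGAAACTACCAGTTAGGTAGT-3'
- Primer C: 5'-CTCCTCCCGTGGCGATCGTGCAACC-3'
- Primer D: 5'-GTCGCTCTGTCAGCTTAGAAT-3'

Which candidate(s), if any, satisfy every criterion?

Primer B only.

Primer A (25 nt, A=6 T=8 G=5 C=6): length 25 ✓; 3' end TTT has 0 G/C, need ≥1 ✗; longest run = 3 ✓; GC 11/25 = 44.0% ✓ — fails.
Primer B (23 nt, A=7 T=6 G=7 C=3): length 23 ✓; 3' end AGT has 1 G/C ✓; longest run = 3 ✓; GC 10/23 = 43.5% ✓ — passes.
Primer C (25 nt, A=3 T=5 G=6 C=11): length 25 ✓; 3' end ACC has 2 G/C ✓; longest run = 3 ✓; GC 17/25 = 68.0%, outside 40.9–52.2% ✗ — fails.
Primer D (21 nt, A=4 T=7 G=5 C=5): length 21 ✓; 3' end AAT has 0 G/C, need ≥1 ✗; longest run = 2 ✓; GC 10/21 = 47.6% ✓ — fails.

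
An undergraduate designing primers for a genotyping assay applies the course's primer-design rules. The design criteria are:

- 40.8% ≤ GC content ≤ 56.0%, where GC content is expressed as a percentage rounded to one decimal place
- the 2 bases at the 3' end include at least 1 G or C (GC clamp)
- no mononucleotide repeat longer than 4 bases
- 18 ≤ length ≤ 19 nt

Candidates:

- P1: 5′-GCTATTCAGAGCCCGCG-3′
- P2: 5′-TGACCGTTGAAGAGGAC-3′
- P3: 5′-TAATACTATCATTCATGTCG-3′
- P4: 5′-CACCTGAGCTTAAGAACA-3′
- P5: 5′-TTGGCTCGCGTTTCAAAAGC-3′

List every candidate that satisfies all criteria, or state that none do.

P4 only.

P1 (17 nt, A=3 T=3 G=5 C=6): GC 11/17 = 64.7%, outside 40.8–56.0% ✗; 3' end CG has 2 G/C ✓; longest run = 3 ✓; length 17, outside 18–19 ✗ — fails.
P2 (17 nt, A=5 T=3 G=6 C=3): GC 9/17 = 52.9% ✓; 3' end AC has 1 G/C ✓; longest run = 2 ✓; length 17, outside 18–19 ✗ — fails.
P3 (20 nt, A=6 T=8 G=2 C=4): GC 6/20 = 30.0%, outside 40.8–56.0% ✗; 3' end CG has 2 G/C ✓; longest run = 2 ✓; length 20, outside 18–19 ✗ — fails.
P4 (18 nt, A=7 T=3 G=3 C=5): GC 8/18 = 44.4% ✓; 3' end CA has 1 G/C ✓; longest run = 2 ✓; length 18 ✓ — passes.
P5 (20 nt, A=4 T=6 G=5 C=5): GC 10/20 = 50.0% ✓; 3' end GC has 2 G/C ✓; longest run = 4 ✓; length 20, outside 18–19 ✗ — fails.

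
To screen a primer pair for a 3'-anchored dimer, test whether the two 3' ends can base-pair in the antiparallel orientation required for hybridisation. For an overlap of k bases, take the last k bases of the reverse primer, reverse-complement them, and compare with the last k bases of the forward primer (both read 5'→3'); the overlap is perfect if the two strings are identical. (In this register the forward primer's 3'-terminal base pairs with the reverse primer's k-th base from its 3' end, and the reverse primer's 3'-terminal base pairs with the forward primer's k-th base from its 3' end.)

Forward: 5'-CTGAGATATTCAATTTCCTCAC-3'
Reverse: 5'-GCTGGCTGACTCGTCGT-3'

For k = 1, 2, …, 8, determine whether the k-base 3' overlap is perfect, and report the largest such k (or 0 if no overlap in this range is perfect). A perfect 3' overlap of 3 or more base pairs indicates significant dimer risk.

Last 8 bases (5'→3') — forward …TTCCTCAC, reverse …CTCGTCGT.
Reverse complement of the reverse primer's last 8 bases: ACGACGAG; its first k bases are the reverse complement of the reverse primer's last k bases, so a perfect k-base overlap needs the forward primer's last k bases to equal them.
Comparing (forward last k vs required): k=1: C vs A ✗; k=2: AC vs AC ✓; k=3: CAC vs ACG ✗; k=4: TCAC vs ACGA ✗; k=5: CTCAC vs ACGAC ✗; k=6: CCTCAC vs ACGACG ✗; k=7: TCCTCAC vs ACGACGA ✗; k=8: TTCCTCAC vs ACGACGAG ✗.
Only k = 2 is perfect, so the longest perfect 3' overlap is 2.

Longest perfect overlap: 2 complementary base pairs; below the dimer-risk threshold (threshold 3).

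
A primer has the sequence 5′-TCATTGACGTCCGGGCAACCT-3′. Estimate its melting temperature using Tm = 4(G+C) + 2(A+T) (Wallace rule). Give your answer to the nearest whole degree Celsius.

Base counts: A=4, T=5, G=5, C=7 (length 21).
Tm = 2·(4+5) + 4·(5+7) = 2·9 + 4·12 = 18 + 48 = 66°C.

66°C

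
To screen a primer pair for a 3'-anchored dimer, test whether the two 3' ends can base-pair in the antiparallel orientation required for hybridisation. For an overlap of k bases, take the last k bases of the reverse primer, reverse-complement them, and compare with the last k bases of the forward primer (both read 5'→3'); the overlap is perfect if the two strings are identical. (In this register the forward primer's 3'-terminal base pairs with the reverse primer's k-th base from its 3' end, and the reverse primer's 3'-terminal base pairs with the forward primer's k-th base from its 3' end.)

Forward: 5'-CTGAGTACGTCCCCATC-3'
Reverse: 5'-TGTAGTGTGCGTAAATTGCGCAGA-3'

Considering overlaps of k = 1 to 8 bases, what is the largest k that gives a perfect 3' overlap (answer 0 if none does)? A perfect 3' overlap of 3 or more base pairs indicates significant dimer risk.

Last 8 bases (5'→3') — forward …TCCCCATC, reverse …TGCGCAGA.
Reverse complement of the reverse primer's last 8 bases: TCTGCGCA; its first k bases are the reverse complement of the reverse primer's last k bases, so a perfect k-base overlap needs the forward primer's last k bases to equal them.
Comparing (forward last k vs required): k=1: C vs T ✗; k=2: TC vs TC ✓; k=3: ATC vs TCT ✗; k=4: CATC vs TCTG ✗; k=5: CCATC vs TCTGC ✗; k=6: CCCATC vs TCTGCG ✗; k=7: CCCCATC vs TCTGCGC ✗; k=8: TCCCCATC vs TCTGCGCA ✗.
Only k = 2 is perfect, so the longest perfect 3' overlap is 2.

Longest perfect overlap: 2 complementary base pairs; below the dimer-risk threshold (threshold 3).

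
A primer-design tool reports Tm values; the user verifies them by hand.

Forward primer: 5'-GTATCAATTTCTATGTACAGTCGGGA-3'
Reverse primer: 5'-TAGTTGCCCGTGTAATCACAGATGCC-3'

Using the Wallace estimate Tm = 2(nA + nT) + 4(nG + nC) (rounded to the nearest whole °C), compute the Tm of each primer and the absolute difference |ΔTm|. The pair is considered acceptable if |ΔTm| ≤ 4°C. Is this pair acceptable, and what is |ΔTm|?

|ΔTm| = 6°C; the pair is not acceptable.

Forward: A=7 T=9 G=6 C=4 → Tm = 2·16 + 4·10 = 72°C.
Reverse: A=6 T=7 G=6 C=7 → Tm = 2·13 + 4·13 = 78°C.
|ΔTm| = |72 − 78| = 6°C, > 4°C.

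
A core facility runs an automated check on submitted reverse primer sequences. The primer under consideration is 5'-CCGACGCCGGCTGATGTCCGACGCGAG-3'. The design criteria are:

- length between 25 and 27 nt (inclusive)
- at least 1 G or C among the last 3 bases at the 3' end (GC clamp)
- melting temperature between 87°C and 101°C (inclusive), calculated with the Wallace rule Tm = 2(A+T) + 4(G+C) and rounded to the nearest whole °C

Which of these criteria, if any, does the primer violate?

Base counts: A=4, T=3, G=10, C=10 (length 27).
length: length 27 ✓
GC clamp: 3' end GAG has 2 G/C ✓
Tm: Tm = 2·7 + 4·20 = 94°C ✓

Meets all criteria.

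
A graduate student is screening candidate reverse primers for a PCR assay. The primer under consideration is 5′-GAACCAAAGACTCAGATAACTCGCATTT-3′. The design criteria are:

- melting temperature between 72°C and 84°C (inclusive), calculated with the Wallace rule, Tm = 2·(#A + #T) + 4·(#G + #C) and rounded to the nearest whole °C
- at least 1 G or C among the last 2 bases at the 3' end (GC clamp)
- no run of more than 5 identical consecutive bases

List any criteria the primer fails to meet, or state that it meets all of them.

Base counts: A=11, T=6, G=4, C=7 (length 28).
Tm: Tm = 2·17 + 4·11 = 78°C ✓
GC clamp: 3' end TT has 0 G/C, need ≥1 ✗
homopolymer run: longest run = 3 ✓

Fails: GC clamp.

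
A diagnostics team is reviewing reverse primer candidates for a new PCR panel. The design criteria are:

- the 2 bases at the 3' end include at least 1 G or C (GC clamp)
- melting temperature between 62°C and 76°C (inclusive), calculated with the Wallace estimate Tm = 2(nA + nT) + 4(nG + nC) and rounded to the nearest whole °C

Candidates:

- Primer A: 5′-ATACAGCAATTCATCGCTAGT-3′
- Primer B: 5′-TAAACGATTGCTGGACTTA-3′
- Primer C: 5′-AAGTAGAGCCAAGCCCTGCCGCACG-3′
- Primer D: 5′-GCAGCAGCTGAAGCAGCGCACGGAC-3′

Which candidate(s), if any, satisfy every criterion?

Primer A (21 nt, A=7 T=6 G=3 C=5): 3' end GT has 1 G/C ✓; Tm = 2·13 + 4·8 = 58°C, outside 62–76°C ✗ — fails.
Primer B (19 nt, A=6 T=6 G=4 C=3): 3' end TA has 0 G/C, need ≥1 ✗; Tm = 2·12 + 4·7 = 52°C, outside 62–76°C ✗ — fails.
Primer C (25 nt, A=7 T=2 G=7 C=9): 3' end CG has 2 G/C ✓; Tm = 2·9 + 4·16 = 82°C, outside 62–76°C ✗ — fails.
Primer D (25 nt, A=7 T=1 G=9 C=8): 3' end AC has 1 G/C ✓; Tm = 2·8 + 4·17 = 84°C, outside 62–76°C ✗ — fails.

None of the candidates satisfy all criteria.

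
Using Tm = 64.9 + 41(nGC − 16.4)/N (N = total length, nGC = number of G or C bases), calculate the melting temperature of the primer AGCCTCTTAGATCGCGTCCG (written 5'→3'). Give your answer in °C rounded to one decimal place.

55.9°C

Base counts: A=3, T=5, G=5, C=7; G+C = 12, N = 20.
Tm = 64.9 + 41·(12 − 16.4)/20 = 64.9 + -180.40/20 = 55.9°C.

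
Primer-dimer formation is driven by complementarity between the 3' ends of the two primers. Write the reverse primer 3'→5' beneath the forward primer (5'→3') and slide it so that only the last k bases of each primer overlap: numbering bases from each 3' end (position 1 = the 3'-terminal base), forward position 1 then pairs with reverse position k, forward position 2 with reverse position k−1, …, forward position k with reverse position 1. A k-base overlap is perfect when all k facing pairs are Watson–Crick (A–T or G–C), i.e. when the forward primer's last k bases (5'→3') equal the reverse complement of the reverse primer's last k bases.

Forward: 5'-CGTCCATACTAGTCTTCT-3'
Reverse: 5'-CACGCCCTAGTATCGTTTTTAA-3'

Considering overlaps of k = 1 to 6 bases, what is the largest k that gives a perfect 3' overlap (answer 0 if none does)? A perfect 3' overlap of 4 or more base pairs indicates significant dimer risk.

Longest perfect overlap: 1 complementary base pair; below the dimer-risk threshold (threshold 4).

Last 6 bases (5'→3') — forward …TCTTCT, reverse …TTTTAA.
Reverse complement of the reverse primer's last 6 bases: TTAAAA; its first k bases are the reverse complement of the reverse primer's last k bases, so a perfect k-base overlap needs the forward primer's last k bases to equal them.
Comparing (forward last k vs required): k=1: T vs T ✓; k=2: CT vs TT ✗; k=3: TCT vs TTA ✗; k=4: TTCT vs TTAA ✗; k=5: CTTCT vs TTAAA ✗; k=6: TCTTCT vs TTAAAA ✗.
Only k = 1 is perfect, so the longest perfect 3' overlap is 1.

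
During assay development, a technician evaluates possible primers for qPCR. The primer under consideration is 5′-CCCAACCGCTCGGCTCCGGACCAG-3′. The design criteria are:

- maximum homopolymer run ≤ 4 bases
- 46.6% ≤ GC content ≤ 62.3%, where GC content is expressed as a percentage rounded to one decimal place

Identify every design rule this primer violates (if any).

Fails: GC content.

Base counts: A=4, T=2, G=6, C=12 (length 24).
homopolymer run: longest run = 3 ✓
GC content: GC 18/24 = 75.0%, outside 46.6–62.3% ✗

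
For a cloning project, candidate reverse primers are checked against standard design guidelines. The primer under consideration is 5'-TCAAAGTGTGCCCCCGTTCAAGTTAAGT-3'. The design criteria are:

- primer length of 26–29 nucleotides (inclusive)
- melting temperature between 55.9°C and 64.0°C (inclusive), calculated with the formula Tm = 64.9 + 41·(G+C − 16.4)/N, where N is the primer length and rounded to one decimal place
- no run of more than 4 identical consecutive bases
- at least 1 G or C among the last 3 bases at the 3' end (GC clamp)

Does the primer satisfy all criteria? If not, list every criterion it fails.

Fails: homopolymer run.

Base counts: A=7, T=8, G=6, C=7 (length 28).
length: length 28 ✓
Tm: Tm = 64.9 + 41·(13 − 16.4)/28 = 59.9°C ✓
homopolymer run: longest run = 5, exceeds 4 ✗
GC clamp: 3' end AGT has 1 G/C ✓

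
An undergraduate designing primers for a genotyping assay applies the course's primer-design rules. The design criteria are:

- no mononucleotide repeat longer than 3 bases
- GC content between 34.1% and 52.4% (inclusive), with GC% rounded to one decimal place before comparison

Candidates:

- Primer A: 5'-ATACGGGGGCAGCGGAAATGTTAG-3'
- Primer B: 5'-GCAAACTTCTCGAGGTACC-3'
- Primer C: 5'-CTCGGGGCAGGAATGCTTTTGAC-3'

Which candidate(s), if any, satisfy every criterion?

None of the candidates satisfy all criteria.

Primer A (24 nt, A=7 T=4 G=10 C=3): longest run = 5, exceeds 3 ✗; GC 13/24 = 54.2%, outside 34.1–52.4% ✗ — fails.
Primer B (19 nt, A=5 T=4 G=4 C=6): longest run = 3 ✓; GC 10/19 = 52.6%, outside 34.1–52.4% ✗ — fails.
Primer C (23 nt, A=4 T=6 G=8 C=5): longest run = 4, exceeds 3 ✗; GC 13/23 = 56.5%, outside 34.1–52.4% ✗ — fails.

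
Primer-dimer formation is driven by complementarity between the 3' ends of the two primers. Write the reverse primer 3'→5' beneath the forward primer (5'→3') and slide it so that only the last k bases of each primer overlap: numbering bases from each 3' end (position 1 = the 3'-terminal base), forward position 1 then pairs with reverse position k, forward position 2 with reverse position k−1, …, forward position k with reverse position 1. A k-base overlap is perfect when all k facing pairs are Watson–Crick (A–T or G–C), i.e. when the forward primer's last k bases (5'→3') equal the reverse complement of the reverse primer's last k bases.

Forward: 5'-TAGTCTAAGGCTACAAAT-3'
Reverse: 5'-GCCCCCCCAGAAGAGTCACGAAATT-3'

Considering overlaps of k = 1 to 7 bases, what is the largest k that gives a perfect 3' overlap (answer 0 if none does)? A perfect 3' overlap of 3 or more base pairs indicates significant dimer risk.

Last 7 bases (5'→3') — forward …TACAAAT, reverse …CGAAATT.
Reverse complement of the reverse primer's last 7 bases: AATTTCG; its first k bases are the reverse complement of the reverse primer's last k bases, so a perfect k-base overlap needs the forward primer's last k bases to equal them.
Comparing (forward last k vs required): k=1: T vs A ✗; k=2: AT vs AA ✗; k=3: AAT vs AAT ✓; k=4: AAAT vs AATT ✗; k=5: CAAAT vs AATTT ✗; k=6: ACAAAT vs AATTTC ✗; k=7: TACAAAT vs AATTTCG ✗.
Only k = 3 is perfect, so the longest perfect 3' overlap is 3.

Longest perfect overlap: 3 complementary base pairs; significant dimer risk (threshold 3).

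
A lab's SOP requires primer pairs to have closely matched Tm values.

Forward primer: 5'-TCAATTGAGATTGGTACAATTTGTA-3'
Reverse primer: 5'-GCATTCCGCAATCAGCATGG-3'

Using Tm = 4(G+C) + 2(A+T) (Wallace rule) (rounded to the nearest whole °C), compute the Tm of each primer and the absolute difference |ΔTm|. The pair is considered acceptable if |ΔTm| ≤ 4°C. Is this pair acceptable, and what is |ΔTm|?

|ΔTm| = 2°C; the pair is acceptable.

Forward: A=8 T=10 G=5 C=2 → Tm = 2·18 + 4·7 = 64°C.
Reverse: A=5 T=4 G=5 C=6 → Tm = 2·9 + 4·11 = 62°C.
|ΔTm| = |64 − 62| = 2°C, ≤ 4°C.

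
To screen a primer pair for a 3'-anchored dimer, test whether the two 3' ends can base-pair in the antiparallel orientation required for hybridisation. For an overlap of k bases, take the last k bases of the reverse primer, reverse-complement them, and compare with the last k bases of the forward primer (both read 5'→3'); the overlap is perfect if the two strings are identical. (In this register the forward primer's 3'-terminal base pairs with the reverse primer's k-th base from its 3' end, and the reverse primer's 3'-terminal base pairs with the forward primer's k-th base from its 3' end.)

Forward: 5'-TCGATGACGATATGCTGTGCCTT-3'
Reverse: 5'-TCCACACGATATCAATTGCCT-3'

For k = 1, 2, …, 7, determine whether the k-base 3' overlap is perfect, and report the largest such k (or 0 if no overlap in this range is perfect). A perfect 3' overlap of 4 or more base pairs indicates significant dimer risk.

Last 7 bases (5'→3') — forward …GTGCCTT, reverse …ATTGCCT.
Reverse complement of the reverse primer's last 7 bases: AGGCAAT; its first k bases are the reverse complement of the reverse primer's last k bases, so a perfect k-base overlap needs the forward primer's last k bases to equal them.
Comparing (forward last k vs required): k=1: T vs A ✗; k=2: TT vs AG ✗; k=3: CTT vs AGG ✗; k=4: CCTT vs AGGC ✗; k=5: GCCTT vs AGGCA ✗; k=6: TGCCTT vs AGGCAA ✗; k=7: GTGCCTT vs AGGCAAT ✗.
No overlap length from 1 to 7 is perfect, so the longest perfect 3' overlap is 0.

Longest perfect overlap: 0 complementary base pairs; below the dimer-risk threshold (threshold 4).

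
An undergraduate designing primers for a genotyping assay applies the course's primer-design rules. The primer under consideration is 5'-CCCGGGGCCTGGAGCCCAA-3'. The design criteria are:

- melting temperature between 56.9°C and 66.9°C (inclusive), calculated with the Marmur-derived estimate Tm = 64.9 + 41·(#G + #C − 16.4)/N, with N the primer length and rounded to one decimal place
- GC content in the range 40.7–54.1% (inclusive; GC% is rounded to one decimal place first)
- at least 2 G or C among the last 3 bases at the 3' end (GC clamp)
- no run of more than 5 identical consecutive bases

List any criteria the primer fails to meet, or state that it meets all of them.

Base counts: A=3, T=1, G=7, C=8 (length 19).
Tm: Tm = 64.9 + 41·(15 − 16.4)/19 = 61.9°C ✓
GC content: GC 15/19 = 78.9%, outside 40.7–54.1% ✗
GC clamp: 3' end CAA has 1 G/C, need ≥2 ✗
homopolymer run: longest run = 4 ✓

Fails: GC content, GC clamp.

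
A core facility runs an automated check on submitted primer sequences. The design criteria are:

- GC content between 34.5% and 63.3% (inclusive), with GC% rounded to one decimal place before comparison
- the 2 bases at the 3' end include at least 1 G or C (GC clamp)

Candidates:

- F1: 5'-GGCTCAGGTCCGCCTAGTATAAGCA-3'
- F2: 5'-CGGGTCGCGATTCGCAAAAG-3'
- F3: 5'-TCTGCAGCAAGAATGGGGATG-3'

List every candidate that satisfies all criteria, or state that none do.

F1, F2 and F3.

F1 (25 nt, A=6 T=5 G=7 C=7): GC 14/25 = 56.0% ✓; 3' end CA has 1 G/C ✓ — passes.
F2 (20 nt, A=5 T=3 G=7 C=5): GC 12/20 = 60.0% ✓; 3' end AG has 1 G/C ✓ — passes.
F3 (21 nt, A=6 T=4 G=8 C=3): GC 11/21 = 52.4% ✓; 3' end TG has 1 G/C ✓ — passes.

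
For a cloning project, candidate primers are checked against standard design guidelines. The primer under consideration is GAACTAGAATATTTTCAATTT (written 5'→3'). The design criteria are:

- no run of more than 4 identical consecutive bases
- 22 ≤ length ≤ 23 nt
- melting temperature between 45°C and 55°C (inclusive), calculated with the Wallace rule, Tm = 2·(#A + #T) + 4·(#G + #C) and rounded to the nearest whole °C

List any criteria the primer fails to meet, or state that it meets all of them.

Base counts: A=8, T=9, G=2, C=2 (length 21).
homopolymer run: longest run = 4 ✓
length: length 21, outside 22–23 ✗
Tm: Tm = 2·17 + 4·4 = 50°C ✓

Fails: length.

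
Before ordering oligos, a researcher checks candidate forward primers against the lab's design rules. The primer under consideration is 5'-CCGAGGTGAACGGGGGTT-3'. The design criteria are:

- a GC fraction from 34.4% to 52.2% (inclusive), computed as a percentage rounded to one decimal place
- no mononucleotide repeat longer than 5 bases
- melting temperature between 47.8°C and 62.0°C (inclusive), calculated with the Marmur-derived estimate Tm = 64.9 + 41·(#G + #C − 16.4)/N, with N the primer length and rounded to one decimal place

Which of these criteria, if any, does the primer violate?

Base counts: A=3, T=3, G=9, C=3 (length 18).
GC content: GC 12/18 = 66.7%, outside 34.4–52.2% ✗
homopolymer run: longest run = 5 ✓
Tm: Tm = 64.9 + 41·(12 − 16.4)/18 = 54.9°C ✓

Fails: GC content.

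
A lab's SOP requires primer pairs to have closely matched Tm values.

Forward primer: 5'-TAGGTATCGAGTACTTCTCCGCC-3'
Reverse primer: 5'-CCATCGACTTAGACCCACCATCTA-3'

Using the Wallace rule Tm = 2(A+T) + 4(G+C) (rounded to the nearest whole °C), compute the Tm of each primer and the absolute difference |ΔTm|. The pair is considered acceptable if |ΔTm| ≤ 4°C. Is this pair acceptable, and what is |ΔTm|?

|ΔTm| = 2°C; the pair is acceptable.

Forward: A=4 T=7 G=5 C=7 → Tm = 2·11 + 4·12 = 70°C.
Reverse: A=7 T=5 G=2 C=10 → Tm = 2·12 + 4·12 = 72°C.
|ΔTm| = |70 − 72| = 2°C, ≤ 4°C.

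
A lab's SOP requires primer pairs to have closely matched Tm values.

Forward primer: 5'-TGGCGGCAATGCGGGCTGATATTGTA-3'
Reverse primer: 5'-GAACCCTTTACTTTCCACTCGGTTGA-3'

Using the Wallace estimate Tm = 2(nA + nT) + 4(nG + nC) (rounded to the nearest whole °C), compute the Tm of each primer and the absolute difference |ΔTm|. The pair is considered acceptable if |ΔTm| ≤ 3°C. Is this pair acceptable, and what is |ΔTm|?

Forward: A=5 T=7 G=10 C=4 → Tm = 2·12 + 4·14 = 80°C.
Reverse: A=5 T=9 G=4 C=8 → Tm = 2·14 + 4·12 = 76°C.
|ΔTm| = |80 − 76| = 4°C, > 3°C.

|ΔTm| = 4°C; the pair is not acceptable.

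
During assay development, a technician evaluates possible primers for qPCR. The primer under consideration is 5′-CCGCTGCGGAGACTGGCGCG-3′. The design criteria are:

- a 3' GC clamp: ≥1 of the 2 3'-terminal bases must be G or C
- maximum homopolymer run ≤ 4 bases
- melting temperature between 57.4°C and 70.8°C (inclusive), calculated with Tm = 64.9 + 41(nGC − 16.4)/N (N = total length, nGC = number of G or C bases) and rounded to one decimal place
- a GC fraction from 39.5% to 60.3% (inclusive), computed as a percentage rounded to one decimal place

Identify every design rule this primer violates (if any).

Fails: GC content.

Base counts: A=2, T=2, G=9, C=7 (length 20).
GC clamp: 3' end CG has 2 G/C ✓
homopolymer run: longest run = 2 ✓
Tm: Tm = 64.9 + 41·(16 − 16.4)/20 = 64.1°C ✓
GC content: GC 16/20 = 80.0%, outside 39.5–60.3% ✗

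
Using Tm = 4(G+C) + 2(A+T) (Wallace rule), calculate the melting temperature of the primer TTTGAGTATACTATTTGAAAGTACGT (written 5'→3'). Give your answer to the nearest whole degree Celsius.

66°C

Base counts: A=8, T=11, G=5, C=2 (length 26).
Tm = 2·(8+11) + 4·(5+2) = 2·19 + 4·7 = 38 + 28 = 66°C.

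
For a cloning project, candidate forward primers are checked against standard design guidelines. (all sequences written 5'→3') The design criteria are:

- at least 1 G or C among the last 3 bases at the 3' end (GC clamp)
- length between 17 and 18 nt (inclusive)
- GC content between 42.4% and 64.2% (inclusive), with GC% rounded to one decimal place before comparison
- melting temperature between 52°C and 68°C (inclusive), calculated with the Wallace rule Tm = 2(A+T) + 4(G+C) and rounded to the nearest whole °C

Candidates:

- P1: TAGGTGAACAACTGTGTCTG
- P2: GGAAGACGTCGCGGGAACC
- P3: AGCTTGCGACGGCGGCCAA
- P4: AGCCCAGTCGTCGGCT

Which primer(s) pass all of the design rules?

None of the candidates satisfy all criteria.

P1 (20 nt, A=5 T=6 G=6 C=3): 3' end CTG has 2 G/C ✓; length 20, outside 17–18 ✗; GC 9/20 = 45.0% ✓; Tm = 2·11 + 4·9 = 58°C ✓ — fails.
P2 (19 nt, A=5 T=1 G=8 C=5): 3' end ACC has 2 G/C ✓; length 19, outside 17–18 ✗; GC 13/19 = 68.4%, outside 42.4–64.2% ✗; Tm = 2·6 + 4·13 = 64°C ✓ — fails.
P3 (19 nt, A=4 T=2 G=7 C=6): 3' end CAA has 1 G/C ✓; length 19, outside 17–18 ✗; GC 13/19 = 68.4%, outside 42.4–64.2% ✗; Tm = 2·6 + 4·13 = 64°C ✓ — fails.
P4 (16 nt, A=2 T=3 G=5 C=6): 3' end GCT has 2 G/C ✓; length 16, outside 17–18 ✗; GC 11/16 = 68.8%, outside 42.4–64.2% ✗; Tm = 2·5 + 4·11 = 54°C ✓ — fails.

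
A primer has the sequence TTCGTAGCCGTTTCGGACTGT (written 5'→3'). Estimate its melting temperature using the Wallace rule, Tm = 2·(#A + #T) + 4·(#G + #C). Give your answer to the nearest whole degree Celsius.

64°C

Base counts: A=2, T=8, G=6, C=5 (length 21).
Tm = 2·(2+8) + 4·(6+5) = 2·10 + 4·11 = 20 + 44 = 64°C.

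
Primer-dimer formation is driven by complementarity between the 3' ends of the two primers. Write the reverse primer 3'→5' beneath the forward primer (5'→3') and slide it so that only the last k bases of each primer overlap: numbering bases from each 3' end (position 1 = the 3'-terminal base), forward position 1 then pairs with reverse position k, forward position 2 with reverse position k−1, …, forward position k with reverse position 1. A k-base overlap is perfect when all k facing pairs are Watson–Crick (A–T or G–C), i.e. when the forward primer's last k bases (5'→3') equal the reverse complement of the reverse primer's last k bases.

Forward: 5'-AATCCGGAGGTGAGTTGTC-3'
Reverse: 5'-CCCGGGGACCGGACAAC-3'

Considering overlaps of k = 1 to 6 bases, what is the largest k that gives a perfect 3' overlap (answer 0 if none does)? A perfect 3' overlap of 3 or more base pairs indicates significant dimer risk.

Last 6 bases (5'→3') — forward …GTTGTC, reverse …GACAAC.
Reverse complement of the reverse primer's last 6 bases: GTTGTC; its first k bases are the reverse complement of the reverse primer's last k bases, so a perfect k-base overlap needs the forward primer's last k bases to equal them.
Comparing (forward last k vs required): k=1: C vs G ✗; k=2: TC vs GT ✗; k=3: GTC vs GTT ✗; k=4: TGTC vs GTTG ✗; k=5: TTGTC vs GTTGT ✗; k=6: GTTGTC vs GTTGTC ✓.
Only k = 6 is perfect, so the longest perfect 3' overlap is 6.

Longest perfect overlap: 6 complementary base pairs; significant dimer risk (threshold 3).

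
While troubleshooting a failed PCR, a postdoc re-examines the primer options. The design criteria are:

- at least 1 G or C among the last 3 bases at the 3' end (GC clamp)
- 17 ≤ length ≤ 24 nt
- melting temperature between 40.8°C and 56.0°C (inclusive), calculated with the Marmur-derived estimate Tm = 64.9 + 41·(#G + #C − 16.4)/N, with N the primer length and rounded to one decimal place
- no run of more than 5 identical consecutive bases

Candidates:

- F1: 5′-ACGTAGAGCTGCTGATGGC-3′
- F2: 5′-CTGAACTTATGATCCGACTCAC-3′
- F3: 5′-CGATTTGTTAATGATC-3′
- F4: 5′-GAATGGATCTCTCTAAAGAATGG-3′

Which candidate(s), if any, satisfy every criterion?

F1, F2 and F4.

F1 (19 nt, A=4 T=4 G=7 C=4): 3' end GGC has 3 G/C ✓; length 19 ✓; Tm = 64.9 + 41·(11 − 16.4)/19 = 53.2°C ✓; longest run = 2 ✓ — passes.
F2 (22 nt, A=6 T=6 G=3 C=7): 3' end CAC has 2 G/C ✓; length 22 ✓; Tm = 64.9 + 41·(10 − 16.4)/22 = 53.0°C ✓; longest run = 2 ✓ — passes.
F3 (16 nt, A=4 T=7 G=3 C=2): 3' end ATC has 1 G/C ✓; length 16, outside 17–24 ✗; Tm = 64.9 + 41·(5 − 16.4)/16 = 35.7°C, outside 40.8–56.0°C ✗; longest run = 3 ✓ — fails.
F4 (23 nt, A=8 T=6 G=6 C=3): 3' end TGG has 2 G/C ✓; length 23 ✓; Tm = 64.9 + 41·(9 − 16.4)/23 = 51.7°C ✓; longest run = 3 ✓ — passes.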